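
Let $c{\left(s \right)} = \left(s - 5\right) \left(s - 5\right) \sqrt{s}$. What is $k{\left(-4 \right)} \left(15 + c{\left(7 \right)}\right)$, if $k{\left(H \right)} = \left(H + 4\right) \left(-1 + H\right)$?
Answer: $0$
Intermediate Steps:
$k{\left(H \right)} = \left(-1 + H\right) \left(4 + H\right)$ ($k{\left(H \right)} = \left(4 + H\right) \left(-1 + H\right) = \left(-1 + H\right) \left(4 + H\right)$)
$c{\left(s \right)} = \sqrt{s} \left(-5 + s\right)^{2}$ ($c{\left(s \right)} = \left(-5 + s\right) \left(-5 + s\right) \sqrt{s} = \left(-5 + s\right)^{2} \sqrt{s} = \sqrt{s} \left(-5 + s\right)^{2}$)
$k{\left(-4 \right)} \left(15 + c{\left(7 \right)}\right) = \left(-4 + \left(-4\right)^{2} + 3 \left(-4\right)\right) \left(15 + \sqrt{7} \left(-5 + 7\right)^{2}\right) = \left(-4 + 16 - 12\right) \left(15 + \sqrt{7} \cdot 2^{2}\right) = 0 \left(15 + \sqrt{7} \cdot 4\right) = 0 \left(15 + 4 \sqrt{7}\right) = 0$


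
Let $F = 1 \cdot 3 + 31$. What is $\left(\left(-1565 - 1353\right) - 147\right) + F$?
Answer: $-3031$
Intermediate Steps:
$F = 34$ ($F = 3 + 31 = 34$)
$\left(\left(-1565 - 1353\right) - 147\right) + F = \left(\left(-1565 - 1353\right) - 147\right) + 34 = \left(-2918 - 147\right) + 34 = -3065 + 34 = -3031$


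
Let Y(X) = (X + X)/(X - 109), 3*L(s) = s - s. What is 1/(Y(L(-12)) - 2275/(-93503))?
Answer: 93503/2275 ≈ 41.100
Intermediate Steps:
L(s) = 0 (L(s) = (s - s)/3 = (⅓)*0 = 0)
Y(X) = 2*X/(-109 + X) (Y(X) = (2*X)/(-109 + X) = 2*X/(-109 + X))
1/(Y(L(-12)) - 2275/(-93503)) = 1/(2*0/(-109 + 0) - 2275/(-93503)) = 1/(2*0/(-109) - 2275*(-1/93503)) = 1/(2*0*(-1/109) + 2275/93503) = 1/(0 + 2275/93503) = 1/(2275/93503) = 93503/2275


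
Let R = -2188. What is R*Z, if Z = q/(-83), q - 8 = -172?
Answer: -358832/83 ≈ -4323.3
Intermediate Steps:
q = -164 (q = 8 - 172 = -164)
Z = 164/83 (Z = -164/(-83) = -164*(-1/83) = 164/83 ≈ 1.9759)
R*Z = -2188*164/83 = -358832/83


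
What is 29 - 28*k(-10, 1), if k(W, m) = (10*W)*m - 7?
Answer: 3025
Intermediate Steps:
k(W, m) = -7 + 10*W*m (k(W, m) = 10*W*m - 7 = -7 + 10*W*m)
29 - 28*k(-10, 1) = 29 - 28*(-7 + 10*(-10)*1) = 29 - 28*(-7 - 100) = 29 - 28*(-107) = 29 + 2996 = 3025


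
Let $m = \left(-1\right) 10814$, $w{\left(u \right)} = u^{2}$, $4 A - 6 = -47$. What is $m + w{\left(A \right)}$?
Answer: $- \frac{171343}{16} \approx -10709.0$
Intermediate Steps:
$A = - \frac{41}{4}$ ($A = \frac{3}{2} + \frac{1}{4} \left(-47\right) = \frac{3}{2} - \frac{47}{4} = - \frac{41}{4} \approx -10.25$)
$m = -10814$
$m + w{\left(A \right)} = -10814 + \left(- \frac{41}{4}\right)^{2} = -10814 + \frac{1681}{16} = - \frac{171343}{16}$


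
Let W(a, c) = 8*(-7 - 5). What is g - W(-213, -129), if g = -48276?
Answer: -48180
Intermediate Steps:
W(a, c) = -96 (W(a, c) = 8*(-12) = -96)
g - W(-213, -129) = -48276 - 1*(-96) = -48276 + 96 = -48180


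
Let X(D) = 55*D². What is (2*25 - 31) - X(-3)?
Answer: -476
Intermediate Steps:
(2*25 - 31) - X(-3) = (2*25 - 31) - 55*(-3)² = (50 - 31) - 55*9 = 19 - 1*495 = 19 - 495 = -476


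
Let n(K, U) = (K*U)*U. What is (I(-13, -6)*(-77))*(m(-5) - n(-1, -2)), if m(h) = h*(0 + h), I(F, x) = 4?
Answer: -8932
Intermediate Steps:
m(h) = h² (m(h) = h*h = h²)
n(K, U) = K*U²
(I(-13, -6)*(-77))*(m(-5) - n(-1, -2)) = (4*(-77))*((-5)² - (-1)*(-2)²) = -308*(25 - (-1)*4) = -308*(25 - 1*(-4)) = -308*(25 + 4) = -308*29 = -8932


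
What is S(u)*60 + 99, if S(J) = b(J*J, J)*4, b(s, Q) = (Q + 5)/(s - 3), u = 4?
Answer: 3447/13 ≈ 265.15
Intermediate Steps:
b(s, Q) = (5 + Q)/(-3 + s)
S(J) = 4*(5 + J)/(-3 + J²) (S(J) = ((5 + J)/(-3 + J*J))*4 = ((5 + J)/(-3 + J²))*4 = 4*(5 + J)/(-3 + J²))
S(u)*60 + 99 = (4*(5 + 4)/(-3 + 4²))*60 + 99 = (4*9/(-3 + 16))*60 + 99 = (4*9/13)*60 + 99 = (4*(1/13)*9)*60 + 99 = (36/13)*60 + 99 = 2160/13 + 99 = 3447/13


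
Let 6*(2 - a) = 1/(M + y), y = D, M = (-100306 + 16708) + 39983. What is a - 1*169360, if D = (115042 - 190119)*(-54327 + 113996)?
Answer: -4552153150390943/26878878768 ≈ -1.6936e+5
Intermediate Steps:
M = -43615 (M = -83598 + 39983 = -43615)
D = -4479769513 (D = -75077*59669 = -4479769513)
y = -4479769513
a = 53757757537/26878878768 (a = 2 - 1/(6*(-43615 - 4479769513)) = 2 - ⅙/(-4479813128) = 2 - ⅙*(-1/4479813128) = 2 + 1/26878878768 = 53757757537/26878878768 ≈ 2.0000)
a - 1*169360 = 53757757537/26878878768 - 1*169360 = 53757757537/26878878768 - 169360 = -4552153150390943/26878878768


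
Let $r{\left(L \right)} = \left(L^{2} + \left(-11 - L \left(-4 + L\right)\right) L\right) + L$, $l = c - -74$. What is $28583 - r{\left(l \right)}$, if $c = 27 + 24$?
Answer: $1904833$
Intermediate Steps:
$c = 51$
$l = 125$ ($l = 51 - -74 = 51 + 74 = 125$)
$r{\left(L \right)} = L + L^{2} + L \left(-11 - L \left(-4 + L\right)\right)$ ($r{\left(L \right)} = \left(L^{2} + \left(-11 - L \left(-4 + L\right)\right) L\right) + L = \left(L^{2} + L \left(-11 - L \left(-4 + L\right)\right)\right) + L = L + L^{2} + L \left(-11 - L \left(-4 + L\right)\right)$)
$28583 - r{\left(l \right)} = 28583 - 125 \left(-10 - 125^{2} + 5 \cdot 125\right) = 28583 - 125 \left(-10 - 15625 + 625\right) = 28583 - 125 \left(-15010\right) = 28583 - -1876250 = 28583 + 1876250 = 1904833$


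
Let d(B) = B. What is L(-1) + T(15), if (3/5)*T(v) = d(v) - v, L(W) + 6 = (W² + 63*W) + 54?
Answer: -14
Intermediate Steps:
L(W) = 48 + W² + 63*W (L(W) = -6 + ((W² + 63*W) + 54) = -6 + (54 + W² + 63*W) = 48 + W² + 63*W)
T(v) = 0 (T(v) = 5*(v - v)/3 = (5/3)*0 = 0)
L(-1) + T(15) = (48 + (-1)² + 63*(-1)) + 0 = (48 + 1 - 63) + 0 = -14 + 0 = -14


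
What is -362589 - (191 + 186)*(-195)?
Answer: -289074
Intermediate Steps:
-362589 - (191 + 186)*(-195) = -362589 - 377*(-195) = -362589 - 1*(-73515) = -362589 + 73515 = -289074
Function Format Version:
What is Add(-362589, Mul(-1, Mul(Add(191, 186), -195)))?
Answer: -289074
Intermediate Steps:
Add(-362589, Mul(-1, Mul(Add(191, 186), -195))) = Add(-362589, Mul(-1, Mul(377, -195))) = Add(-362589, Mul(-1, -73515)) = Add(-362589, 73515) = -289074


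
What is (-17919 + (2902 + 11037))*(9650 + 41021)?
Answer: -201670580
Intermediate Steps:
(-17919 + (2902 + 11037))*(9650 + 41021) = (-17919 + 13939)*50671 = -3980*50671 = -201670580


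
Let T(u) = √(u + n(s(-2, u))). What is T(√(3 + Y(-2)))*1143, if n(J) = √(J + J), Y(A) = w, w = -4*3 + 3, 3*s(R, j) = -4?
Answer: 381*2^(¼)*3^(¾)*√5*√I ≈ 1633.0 + 1633.0*I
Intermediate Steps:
s(R, j) = -4/3 (s(R, j) = (⅓)*(-4) = -4/3)
w = -9 (w = -12 + 3 = -9)
Y(A) = -9
n(J) = √2*√J (n(J) = √(2*J) = √2*√J)
T(u) = √(u + 2*I*√6/3) (T(u) = √(u + √2*√(-4/3)) = √(u + √2*(2*I*√3/3)) = √(u + 2*I*√6/3))
T(√(3 + Y(-2)))*1143 = (√(9*√(3 - 9) + 6*I*√6)/3)*1143 = (√(9*√(-6) + 6*I*√6)/3)*1143 = (√(9*(I*√6) + 6*I*√6)/3)*1143 = (√(9*I*√6 + 6*I*√6)/3)*1143 = (√(15*I*√6)/3)*1143 = ((2^(¼)*3^(¾)*√5*√I)/3)*1143 = (2^(¼)*3^(¾)*√5*√I/3)*1143 = 381*2^(¼)*3^(¾)*√5*√I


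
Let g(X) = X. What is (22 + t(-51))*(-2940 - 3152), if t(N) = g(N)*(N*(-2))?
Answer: 31556560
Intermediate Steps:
t(N) = -2*N² (t(N) = N*(N*(-2)) = N*(-2*N) = -2*N²)
(22 + t(-51))*(-2940 - 3152) = (22 - 2*(-51)²)*(-2940 - 3152) = (22 - 2*2601)*(-6092) = (22 - 5202)*(-6092) = -5180*(-6092) = 31556560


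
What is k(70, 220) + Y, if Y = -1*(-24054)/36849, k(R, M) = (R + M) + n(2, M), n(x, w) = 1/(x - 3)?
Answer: 3557805/12283 ≈ 289.65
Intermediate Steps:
n(x, w) = 1/(-3 + x)
k(R, M) = -1 + M + R (k(R, M) = (R + M) + 1/(-3 + 2) = (M + R) + 1/(-1) = (M + R) - 1 = -1 + M + R)
Y = 8018/12283 (Y = 24054*(1/36849) = 8018/12283 ≈ 0.65277)
k(70, 220) + Y = (-1 + 220 + 70) + 8018/12283 = 289 + 8018/12283 = 3557805/12283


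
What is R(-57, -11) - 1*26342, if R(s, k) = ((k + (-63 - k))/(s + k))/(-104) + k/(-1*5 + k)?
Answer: -186285825/7072 ≈ -26341.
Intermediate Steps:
R(s, k) = 63/(104*(k + s)) + k/(-5 + k) (R(s, k) = -63/(k + s)*(-1/104) + k/(-5 + k) = 63/(104*(k + s)) + k/(-5 + k))
R(-57, -11) - 1*26342 = (-315/104 + (-11)² + (63/104)*(-11) - 11*(-57))/((-11)² - 5*(-11) - 5*(-57) - 11*(-57)) - 1*26342 = (-315/104 + 121 - 693/104 + 627)/(121 + 55 + 285 + 627) - 26342 = (9598/13)/1088 - 26342 = (1/1088)*(9598/13) - 26342 = 4799/7072 - 26342 = -186285825/7072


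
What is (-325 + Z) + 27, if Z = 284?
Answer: -14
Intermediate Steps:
(-325 + Z) + 27 = (-325 + 284) + 27 = -41 + 27 = -14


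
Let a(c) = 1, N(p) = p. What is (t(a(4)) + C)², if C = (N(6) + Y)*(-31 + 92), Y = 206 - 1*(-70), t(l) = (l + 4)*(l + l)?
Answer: 296252944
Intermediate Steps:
t(l) = 2*l*(4 + l) (t(l) = (4 + l)*(2*l) = 2*l*(4 + l))
Y = 276 (Y = 206 + 70 = 276)
C = 17202 (C = (6 + 276)*(-31 + 92) = 282*61 = 17202)
(t(a(4)) + C)² = (2*1*(4 + 1) + 17202)² = (2*1*5 + 17202)² = (10 + 17202)² = 17212² = 296252944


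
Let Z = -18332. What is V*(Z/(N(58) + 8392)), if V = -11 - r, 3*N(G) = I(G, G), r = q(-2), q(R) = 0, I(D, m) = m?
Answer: 27498/1147 ≈ 23.974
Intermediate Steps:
r = 0
N(G) = G/3
V = -11 (V = -11 - 1*0 = -11 + 0 = -11)
V*(Z/(N(58) + 8392)) = -(-201652)/((⅓)*58 + 8392) = -(-201652)/(58/3 + 8392) = -(-201652)/25234/3 = -(-201652)*3/25234 = -11*(-27498/12617) = 27498/1147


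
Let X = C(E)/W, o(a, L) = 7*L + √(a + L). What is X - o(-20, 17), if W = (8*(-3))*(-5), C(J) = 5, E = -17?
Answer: -2855/24 - I*√3 ≈ -118.96 - 1.732*I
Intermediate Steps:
W = 120 (W = -24*(-5) = 120)
o(a, L) = √(L + a) + 7*L (o(a, L) = 7*L + √(L + a) = √(L + a) + 7*L)
X = 1/24 (X = 5/120 = 5*(1/120) = 1/24 ≈ 0.041667)
X - o(-20, 17) = 1/24 - (√(17 - 20) + 7*17) = 1/24 - (√(-3) + 119) = 1/24 - (I*√3 + 119) = 1/24 - (119 + I*√3) = 1/24 + (-119 - I*√3) = -2855/24 - I*√3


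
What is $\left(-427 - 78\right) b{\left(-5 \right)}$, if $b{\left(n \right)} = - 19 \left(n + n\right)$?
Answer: $-95950$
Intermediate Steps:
$b{\left(n \right)} = - 38 n$ ($b{\left(n \right)} = - 19 \cdot 2 n = - 38 n$)
$\left(-427 - 78\right) b{\left(-5 \right)} = \left(-427 - 78\right) \left(\left(-38\right) \left(-5\right)\right) = \left(-505\right) 190 = -95950$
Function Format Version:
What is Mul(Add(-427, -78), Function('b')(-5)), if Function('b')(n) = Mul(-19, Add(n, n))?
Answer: -95950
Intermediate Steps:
Function('b')(n) = Mul(-38, n) (Function('b')(n) = Mul(-19, Mul(2, n)) = Mul(-38, n))
Mul(Add(-427, -78), Function('b')(-5)) = Mul(Add(-427, -78), Mul(-38, -5)) = Mul(-505, 190) = -95950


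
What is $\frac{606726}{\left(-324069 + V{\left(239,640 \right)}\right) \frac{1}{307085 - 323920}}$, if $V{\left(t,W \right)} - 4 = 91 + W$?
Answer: $\frac{567457345}{17963} \approx 31590.0$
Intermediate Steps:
$V{\left(t,W \right)} = 95 + W$ ($V{\left(t,W \right)} = 4 + \left(91 + W\right) = 95 + W$)
$\frac{606726}{\left(-324069 + V{\left(239,640 \right)}\right) \frac{1}{307085 - 323920}} = \frac{606726}{\left(-324069 + \left(95 + 640\right)\right) \frac{1}{307085 - 323920}} = \frac{606726}{\left(-324069 + 735\right) \frac{1}{-16835}} = \frac{606726}{\left(-323334\right) \left(- \frac{1}{16835}\right)} = \frac{606726}{\frac{323334}{16835}} = 606726 \cdot \frac{16835}{323334} = \frac{567457345}{17963}$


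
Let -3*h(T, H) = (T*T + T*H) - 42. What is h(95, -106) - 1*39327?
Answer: -116894/3 ≈ -38965.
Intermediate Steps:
h(T, H) = 14 - T²/3 - H*T/3 (h(T, H) = -((T*T + T*H) - 42)/3 = -((T² + H*T) - 42)/3 = -(-42 + T² + H*T)/3 = 14 - T²/3 - H*T/3)
h(95, -106) - 1*39327 = (14 - ⅓*95² - ⅓*(-106)*95) - 1*39327 = (14 - ⅓*9025 + 10070/3) - 39327 = (14 - 9025/3 + 10070/3) - 39327 = 1087/3 - 39327 = -116894/3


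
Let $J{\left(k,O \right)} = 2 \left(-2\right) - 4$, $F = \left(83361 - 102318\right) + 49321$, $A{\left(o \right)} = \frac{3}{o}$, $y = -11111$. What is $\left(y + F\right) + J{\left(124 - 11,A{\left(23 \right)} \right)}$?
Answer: $19245$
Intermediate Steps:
$F = 30364$ ($F = -18957 + 49321 = 30364$)
$J{\left(k,O \right)} = -8$ ($J{\left(k,O \right)} = -4 - 4 = -8$)
$\left(y + F\right) + J{\left(124 - 11,A{\left(23 \right)} \right)} = \left(-11111 + 30364\right) - 8 = 19253 - 8 = 19245$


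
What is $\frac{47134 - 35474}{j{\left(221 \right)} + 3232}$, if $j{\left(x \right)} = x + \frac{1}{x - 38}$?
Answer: $\frac{106689}{31595} \approx 3.3768$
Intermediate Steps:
$j{\left(x \right)} = x + \frac{1}{-38 + x}$
$\frac{47134 - 35474}{j{\left(221 \right)} + 3232} = \frac{47134 - 35474}{\frac{1 + 221^{2} - 8398}{-38 + 221} + 3232} = \frac{11660}{\frac{1 + 48841 - 8398}{183} + 3232} = \frac{11660}{\frac{1}{183} \cdot 40444 + 3232} = \frac{11660}{\frac{40444}{183} + 3232} = \frac{11660}{\frac{631900}{183}} = 11660 \cdot \frac{183}{631900} = \frac{106689}{31595}$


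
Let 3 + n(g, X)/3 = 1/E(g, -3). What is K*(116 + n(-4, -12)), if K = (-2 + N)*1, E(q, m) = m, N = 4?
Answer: 212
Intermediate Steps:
K = 2 (K = (-2 + 4)*1 = 2*1 = 2)
n(g, X) = -10 (n(g, X) = -9 + 3/(-3) = -9 + 3*(-⅓) = -9 - 1 = -10)
K*(116 + n(-4, -12)) = 2*(116 - 10) = 2*106 = 212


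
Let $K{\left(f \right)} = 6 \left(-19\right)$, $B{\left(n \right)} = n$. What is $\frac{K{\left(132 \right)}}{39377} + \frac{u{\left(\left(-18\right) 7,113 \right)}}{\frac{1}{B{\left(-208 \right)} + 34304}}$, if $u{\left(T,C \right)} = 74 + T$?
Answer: $- \frac{69815106098}{39377} \approx -1.773 \cdot 10^{6}$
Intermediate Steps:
$K{\left(f \right)} = -114$
$\frac{K{\left(132 \right)}}{39377} + \frac{u{\left(\left(-18\right) 7,113 \right)}}{\frac{1}{B{\left(-208 \right)} + 34304}} = - \frac{114}{39377} + \frac{74 - 126}{\frac{1}{-208 + 34304}} = \left(-114\right) \frac{1}{39377} + \frac{74 - 126}{\frac{1}{34096}} = - \frac{114}{39377} - 52 \frac{1}{\frac{1}{34096}} = - \frac{114}{39377} - 1772992 = - \frac{69815106098}{39377}$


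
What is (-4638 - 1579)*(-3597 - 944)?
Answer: 28231397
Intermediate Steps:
(-4638 - 1579)*(-3597 - 944) = -6217*(-4541) = 28231397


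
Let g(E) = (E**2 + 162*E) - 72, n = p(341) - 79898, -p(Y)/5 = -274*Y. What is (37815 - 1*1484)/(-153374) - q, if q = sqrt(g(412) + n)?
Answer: -36331/153374 - 2*sqrt(155922) ≈ -789.98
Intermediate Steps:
p(Y) = 1370*Y (p(Y) = -(-1370)*Y = 1370*Y)
n = 387272 (n = 1370*341 - 79898 = 467170 - 79898 = 387272)
g(E) = -72 + E**2 + 162*E
q = 2*sqrt(155922) (q = sqrt((-72 + 412**2 + 162*412) + 387272) = sqrt((-72 + 169744 + 66744) + 387272) = sqrt(236416 + 387272) = sqrt(623688) = 2*sqrt(155922) ≈ 789.74)
(37815 - 1*1484)/(-153374) - q = (37815 - 1*1484)/(-153374) - 2*sqrt(155922) = (37815 - 1484)*(-1/153374) - 2*sqrt(155922) = 36331*(-1/153374) - 2*sqrt(155922) = -36331/153374 - 2*sqrt(155922)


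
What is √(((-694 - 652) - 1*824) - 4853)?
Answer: I*√7023 ≈ 83.803*I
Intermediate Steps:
√(((-694 - 652) - 1*824) - 4853) = √((-1346 - 824) - 4853) = √(-2170 - 4853) = √(-7023) = I*√7023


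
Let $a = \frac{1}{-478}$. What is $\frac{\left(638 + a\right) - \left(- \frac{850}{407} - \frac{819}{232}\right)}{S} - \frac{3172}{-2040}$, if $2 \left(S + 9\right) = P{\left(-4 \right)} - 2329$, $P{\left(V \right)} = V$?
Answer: $\frac{6814512536597}{6764615384340} \approx 1.0074$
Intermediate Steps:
$a = - \frac{1}{478} \approx -0.002092$
$S = - \frac{2351}{2}$ ($S = -9 + \frac{-4 - 2329}{2} = -9 + \frac{1}{2} \left(-2333\right) = -9 - \frac{2333}{2} = - \frac{2351}{2} \approx -1175.5$)
$\frac{\left(638 + a\right) - \left(- \frac{850}{407} - \frac{819}{232}\right)}{S} - \frac{3172}{-2040} = \frac{\left(638 - \frac{1}{478}\right) - \left(- \frac{850}{407} - \frac{819}{232}\right)}{- \frac{2351}{2}} - \frac{3172}{-2040} = \left(\frac{304963}{478} - - \frac{530533}{94424}\right) \left(- \frac{2}{2351}\right) - - \frac{793}{510} = \left(\frac{304963}{478} + \left(\frac{819}{232} + \frac{850}{407}\right)\right) \left(- \frac{2}{2351}\right) + \frac{793}{510} = \left(\frac{304963}{478} + \frac{530533}{94424}\right) \left(- \frac{2}{2351}\right) + \frac{793}{510} = \frac{14524710543}{22567336} \left(- \frac{2}{2351}\right) + \frac{793}{510} = - \frac{14524710543}{26527903468} + \frac{793}{510} = \frac{6814512536597}{6764615384340}$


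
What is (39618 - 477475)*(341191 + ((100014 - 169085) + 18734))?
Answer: -127352459878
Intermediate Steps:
(39618 - 477475)*(341191 + ((100014 - 169085) + 18734)) = -437857*(341191 + (-69071 + 18734)) = -437857*(341191 - 50337) = -437857*290854 = -127352459878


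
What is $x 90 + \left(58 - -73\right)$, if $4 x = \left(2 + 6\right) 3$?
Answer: $671$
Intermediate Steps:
$x = 6$ ($x = \frac{\left(2 + 6\right) 3}{4} = \frac{8 \cdot 3}{4} = \frac{1}{4} \cdot 24 = 6$)
$x 90 + \left(58 - -73\right) = 6 \cdot 90 + \left(58 - -73\right) = 540 + \left(58 + 73\right) = 540 + 131 = 671$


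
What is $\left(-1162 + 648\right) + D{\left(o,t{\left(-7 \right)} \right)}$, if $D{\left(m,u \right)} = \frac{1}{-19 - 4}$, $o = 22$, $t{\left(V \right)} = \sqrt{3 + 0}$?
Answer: $- \frac{11823}{23} \approx -514.04$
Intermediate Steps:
$t{\left(V \right)} = \sqrt{3}$
$D{\left(m,u \right)} = - \frac{1}{23}$ ($D{\left(m,u \right)} = \frac{1}{-19 - 4} = \frac{1}{-23} = - \frac{1}{23}$)
$\left(-1162 + 648\right) + D{\left(o,t{\left(-7 \right)} \right)} = \left(-1162 + 648\right) - \frac{1}{23} = -514 - \frac{1}{23} = - \frac{11823}{23}$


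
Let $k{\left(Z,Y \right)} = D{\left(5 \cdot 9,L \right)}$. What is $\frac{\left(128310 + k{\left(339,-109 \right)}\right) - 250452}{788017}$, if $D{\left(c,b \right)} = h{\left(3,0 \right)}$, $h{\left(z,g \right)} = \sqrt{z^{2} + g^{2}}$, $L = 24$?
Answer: $- \frac{122139}{788017} \approx -0.155$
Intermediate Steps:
$h{\left(z,g \right)} = \sqrt{g^{2} + z^{2}}$
$D{\left(c,b \right)} = 3$ ($D{\left(c,b \right)} = \sqrt{0^{2} + 3^{2}} = \sqrt{0 + 9} = \sqrt{9} = 3$)
$k{\left(Z,Y \right)} = 3$
$\frac{\left(128310 + k{\left(339,-109 \right)}\right) - 250452}{788017} = \frac{\left(128310 + 3\right) - 250452}{788017} = \left(128313 - 250452\right) \frac{1}{788017} = \left(-122139\right) \frac{1}{788017} = - \frac{122139}{788017}$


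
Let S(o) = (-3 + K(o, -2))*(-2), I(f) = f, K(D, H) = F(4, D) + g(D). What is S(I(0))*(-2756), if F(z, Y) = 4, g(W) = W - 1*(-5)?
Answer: 33072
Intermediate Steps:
g(W) = 5 + W (g(W) = W + 5 = 5 + W)
K(D, H) = 9 + D (K(D, H) = 4 + (5 + D) = 9 + D)
S(o) = -12 - 2*o (S(o) = (-3 + (9 + o))*(-2) = (6 + o)*(-2) = -12 - 2*o)
S(I(0))*(-2756) = (-12 - 2*0)*(-2756) = (-12 + 0)*(-2756) = -12*(-2756) = 33072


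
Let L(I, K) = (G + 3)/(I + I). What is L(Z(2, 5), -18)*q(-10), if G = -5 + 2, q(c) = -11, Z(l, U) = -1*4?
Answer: 0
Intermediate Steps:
Z(l, U) = -4
G = -3
L(I, K) = 0 (L(I, K) = (-3 + 3)/(I + I) = 0/((2*I)) = 0*(1/(2*I)) = 0)
L(Z(2, 5), -18)*q(-10) = 0*(-11) = 0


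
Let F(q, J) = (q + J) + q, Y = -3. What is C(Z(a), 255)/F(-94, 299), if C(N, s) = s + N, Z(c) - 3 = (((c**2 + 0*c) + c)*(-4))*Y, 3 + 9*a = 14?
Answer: 7846/2997 ≈ 2.6180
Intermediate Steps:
F(q, J) = J + 2*q (F(q, J) = (J + q) + q = J + 2*q)
a = 11/9 (a = -1/3 + (1/9)*14 = -1/3 + 14/9 = 11/9 ≈ 1.2222)
Z(c) = 3 + 12*c + 12*c**2 (Z(c) = 3 + (((c**2 + 0*c) + c)*(-4))*(-3) = 3 + (((c**2 + 0) + c)*(-4))*(-3) = 3 + ((c**2 + c)*(-4))*(-3) = 3 + ((c + c**2)*(-4))*(-3) = 3 + (-4*c - 4*c**2)*(-3) = 3 + (12*c + 12*c**2) = 3 + 12*c + 12*c**2)
C(N, s) = N + s
C(Z(a), 255)/F(-94, 299) = ((3 + 12*(11/9) + 12*(11/9)**2) + 255)/(299 + 2*(-94)) = ((3 + 44/3 + 12*(121/81)) + 255)/(299 - 188) = ((3 + 44/3 + 484/27) + 255)/111 = (961/27 + 255)*(1/111) = (7846/27)*(1/111) = 7846/2997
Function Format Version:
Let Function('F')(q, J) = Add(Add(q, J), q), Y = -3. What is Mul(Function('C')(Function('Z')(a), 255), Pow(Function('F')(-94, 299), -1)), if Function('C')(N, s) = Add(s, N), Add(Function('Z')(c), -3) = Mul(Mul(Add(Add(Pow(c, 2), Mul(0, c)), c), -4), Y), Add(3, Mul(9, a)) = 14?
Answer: Rational(7846, 2997) ≈ 2.6180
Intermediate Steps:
Function('F')(q, J) = Add(J, Mul(2, q)) (Function('F')(q, J) = Add(Add(J, q), q) = Add(J, Mul(2, q)))
a = Rational(11, 9) (a = Add(Rational(-1, 3), Mul(Rational(1, 9), 14)) = Add(Rational(-1, 3), Rational(14, 9)) = Rational(11, 9) ≈ 1.2222)
Function('Z')(c) = Add(3, Mul(12, c), Mul(12, Pow(c, 2))) (Function('Z')(c) = Add(3, Mul(Mul(Add(Add(Pow(c, 2), Mul(0, c)), c), -4), -3)) = Add(3, Mul(Mul(Add(Add(Pow(c, 2), 0), c), -4), -3)) = Add(3, Mul(Mul(Add(Pow(c, 2), c), -4), -3)) = Add(3, Mul(Mul(Add(c, Pow(c, 2)), -4), -3)) = Add(3, Mul(Add(Mul(-4, c), Mul(-4, Pow(c, 2))), -3)) = Add(3, Add(Mul(12, c), Mul(12, Pow(c, 2)))) = Add(3, Mul(12, c), Mul(12, Pow(c, 2))))
Function('C')(N, s) = Add(N, s)
Mul(Function('C')(Function('Z')(a), 255), Pow(Function('F')(-94, 299), -1)) = Mul(Add(Add(3, Mul(12, Rational(11, 9)), Mul(12, Pow(Rational(11, 9), 2))), 255), Pow(Add(299, Mul(2, -94)), -1)) = Mul(Add(Add(3, Rational(44, 3), Mul(12, Rational(121, 81))), 255), Pow(Add(299, -188), -1)) = Mul(Add(Add(3, Rational(44, 3), Rational(484, 27)), 255), Pow(111, -1)) = Mul(Add(Rational(961, 27), 255), Rational(1, 111)) = Mul(Rational(7846, 27), Rational(1, 111)) = Rational(7846, 2997)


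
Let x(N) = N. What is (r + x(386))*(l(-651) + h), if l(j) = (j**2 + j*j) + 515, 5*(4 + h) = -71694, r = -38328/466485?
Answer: 250166836616074/777475 ≈ 3.2177e+8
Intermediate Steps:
r = -12776/155495 (r = -38328*1/466485 = -12776/155495 ≈ -0.082163)
h = -71714/5 (h = -4 + (1/5)*(-71694) = -4 - 71694/5 = -71714/5 ≈ -14343.)
l(j) = 515 + 2*j**2 (l(j) = (j**2 + j**2) + 515 = 2*j**2 + 515 = 515 + 2*j**2)
(r + x(386))*(l(-651) + h) = (-12776/155495 + 386)*((515 + 2*(-651)**2) - 71714/5) = 60008294*((515 + 2*423801) - 71714/5)/155495 = 60008294*((515 + 847602) - 71714/5)/155495 = 60008294*(848117 - 71714/5)/155495 = (60008294/155495)*(4168871/5) = 250166836616074/777475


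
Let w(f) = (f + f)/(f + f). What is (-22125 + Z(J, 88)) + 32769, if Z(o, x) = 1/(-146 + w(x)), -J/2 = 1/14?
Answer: 1543379/145 ≈ 10644.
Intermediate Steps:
J = -⅐ (J = -2/14 = -2*1/14 = -⅐ ≈ -0.14286)
w(f) = 1 (w(f) = (2*f)/((2*f)) = (2*f)*(1/(2*f)) = 1)
Z(o, x) = -1/145 (Z(o, x) = 1/(-146 + 1) = 1/(-145) = -1/145)
(-22125 + Z(J, 88)) + 32769 = (-22125 - 1/145) + 32769 = -3208126/145 + 32769 = 1543379/145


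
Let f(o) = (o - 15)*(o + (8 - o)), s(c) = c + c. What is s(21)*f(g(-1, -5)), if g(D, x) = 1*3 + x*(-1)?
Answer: -2352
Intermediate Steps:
s(c) = 2*c
g(D, x) = 3 - x
f(o) = -120 + 8*o (f(o) = (-15 + o)*8 = -120 + 8*o)
s(21)*f(g(-1, -5)) = (2*21)*(-120 + 8*(3 - 1*(-5))) = 42*(-120 + 8*(3 + 5)) = 42*(-120 + 8*8) = 42*(-120 + 64) = 42*(-56) = -2352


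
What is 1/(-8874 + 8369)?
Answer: -1/505 ≈ -0.0019802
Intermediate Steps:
1/(-8874 + 8369) = 1/(-505) = -1/505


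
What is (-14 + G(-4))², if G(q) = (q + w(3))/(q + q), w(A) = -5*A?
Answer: 8649/64 ≈ 135.14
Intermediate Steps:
G(q) = (-15 + q)/(2*q) (G(q) = (q - 5*3)/(q + q) = (q - 15)/((2*q)) = (-15 + q)*(1/(2*q)) = (-15 + q)/(2*q))
(-14 + G(-4))² = (-14 + (½)*(-15 - 4)/(-4))² = (-14 + (½)*(-¼)*(-19))² = (-14 + 19/8)² = (-93/8)² = 8649/64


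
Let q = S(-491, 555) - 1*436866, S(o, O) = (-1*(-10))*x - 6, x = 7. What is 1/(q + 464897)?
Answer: 1/28095 ≈ 3.5594e-5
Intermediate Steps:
S(o, O) = 64 (S(o, O) = -1*(-10)*7 - 6 = 10*7 - 6 = 70 - 6 = 64)
q = -436802 (q = 64 - 1*436866 = 64 - 436866 = -436802)
1/(q + 464897) = 1/(-436802 + 464897) = 1/28095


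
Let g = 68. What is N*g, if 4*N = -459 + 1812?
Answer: 23001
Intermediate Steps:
N = 1353/4 (N = (-459 + 1812)/4 = (¼)*1353 = 1353/4 ≈ 338.25)
N*g = (1353/4)*68 = 23001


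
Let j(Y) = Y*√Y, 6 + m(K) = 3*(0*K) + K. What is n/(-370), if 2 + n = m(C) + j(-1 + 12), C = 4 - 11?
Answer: 3/74 - 11*√11/370 ≈ -0.058062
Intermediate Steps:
C = -7
m(K) = -6 + K (m(K) = -6 + (3*(0*K) + K) = -6 + (3*0 + K) = -6 + (0 + K) = -6 + K)
j(Y) = Y^(3/2)
n = -15 + 11*√11 (n = -2 + ((-6 - 7) + (-1 + 12)^(3/2)) = -2 + (-13 + 11^(3/2)) = -2 + (-13 + 11*√11) = -15 + 11*√11 ≈ 21.483)
n/(-370) = (-15 + 11*√11)/(-370) = (-15 + 11*√11)*(-1/370) = 3/74 - 11*√11/370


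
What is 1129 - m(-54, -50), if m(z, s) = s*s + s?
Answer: -1321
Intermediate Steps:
m(z, s) = s + s**2 (m(z, s) = s**2 + s = s + s**2)
1129 - m(-54, -50) = 1129 - (-50)*(1 - 50) = 1129 - (-50)*(-49) = 1129 - 1*2450 = 1129 - 2450 = -1321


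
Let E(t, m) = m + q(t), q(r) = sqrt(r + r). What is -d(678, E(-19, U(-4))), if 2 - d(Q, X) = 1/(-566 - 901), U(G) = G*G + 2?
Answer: -2935/1467 ≈ -2.0007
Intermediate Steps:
q(r) = sqrt(2)*sqrt(r) (q(r) = sqrt(2*r) = sqrt(2)*sqrt(r))
U(G) = 2 + G**2 (U(G) = G**2 + 2 = 2 + G**2)
E(t, m) = m + sqrt(2)*sqrt(t)
d(Q, X) = 2935/1467 (d(Q, X) = 2 - 1/(-566 - 901) = 2 - 1/(-1467) = 2 - 1*(-1/1467) = 2 + 1/1467 = 2935/1467)
-d(678, E(-19, U(-4))) = -1*2935/1467 = -2935/1467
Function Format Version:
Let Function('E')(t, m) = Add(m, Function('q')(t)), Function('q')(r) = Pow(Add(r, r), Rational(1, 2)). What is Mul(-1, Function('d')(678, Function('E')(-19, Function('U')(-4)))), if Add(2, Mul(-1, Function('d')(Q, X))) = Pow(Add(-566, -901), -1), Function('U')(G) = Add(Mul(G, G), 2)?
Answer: Rational(-2935, 1467) ≈ -2.0007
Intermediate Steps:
Function('q')(r) = Mul(Pow(2, Rational(1, 2)), Pow(r, Rational(1, 2))) (Function('q')(r) = Pow(Mul(2, r), Rational(1, 2)) = Mul(Pow(2, Rational(1, 2)), Pow(r, Rational(1, 2))))
Function('U')(G) = Add(2, Pow(G, 2)) (Function('U')(G) = Add(Pow(G, 2), 2) = Add(2, Pow(G, 2)))
Function('E')(t, m) = Add(m, Mul(Pow(2, Rational(1, 2)), Pow(t, Rational(1, 2))))
Function('d')(Q, X) = Rational(2935, 1467) (Function('d')(Q, X) = Add(2, Mul(-1, Pow(Add(-566, -901), -1))) = Add(2, Mul(-1, Pow(-1467, -1))) = Add(2, Mul(-1, Rational(-1, 1467))) = Add(2, Rational(1, 1467)) = Rational(2935, 1467))
Mul(-1, Function('d')(678, Function('E')(-19, Function('U')(-4)))) = Mul(-1, Rational(2935, 1467)) = Rational(-2935, 1467)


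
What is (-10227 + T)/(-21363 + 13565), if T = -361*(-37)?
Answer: -1565/3899 ≈ -0.40138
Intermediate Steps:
T = 13357
(-10227 + T)/(-21363 + 13565) = (-10227 + 13357)/(-21363 + 13565) = 3130/(-7798) = 3130*(-1/7798) = -1565/3899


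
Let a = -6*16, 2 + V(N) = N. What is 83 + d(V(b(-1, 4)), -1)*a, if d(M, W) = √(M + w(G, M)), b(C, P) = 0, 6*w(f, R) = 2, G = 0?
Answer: 83 - 32*I*√15 ≈ 83.0 - 123.94*I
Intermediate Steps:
w(f, R) = ⅓ (w(f, R) = (⅙)*2 = ⅓)
V(N) = -2 + N
d(M, W) = √(⅓ + M) (d(M, W) = √(M + ⅓) = √(⅓ + M))
a = -96
83 + d(V(b(-1, 4)), -1)*a = 83 + (√(3 + 9*(-2 + 0))/3)*(-96) = 83 + (√(3 + 9*(-2))/3)*(-96) = 83 + (√(3 - 18)/3)*(-96) = 83 + (√(-15)/3)*(-96) = 83 + ((I*√15)/3)*(-96) = 83 + (I*√15/3)*(-96) = 83 - 32*I*√15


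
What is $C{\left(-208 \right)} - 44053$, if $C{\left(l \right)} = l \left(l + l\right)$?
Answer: $42475$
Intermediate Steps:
$C{\left(l \right)} = 2 l^{2}$ ($C{\left(l \right)} = l 2 l = 2 l^{2}$)
$C{\left(-208 \right)} - 44053 = 2 \left(-208\right)^{2} - 44053 = 2 \cdot 43264 - 44053 = 86528 - 44053 = 42475$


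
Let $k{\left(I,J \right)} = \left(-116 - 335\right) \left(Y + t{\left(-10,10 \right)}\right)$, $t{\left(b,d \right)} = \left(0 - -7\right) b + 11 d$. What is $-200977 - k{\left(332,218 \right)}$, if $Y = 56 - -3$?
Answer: $-156328$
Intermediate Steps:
$t{\left(b,d \right)} = 7 b + 11 d$ ($t{\left(b,d \right)} = \left(0 + 7\right) b + 11 d = 7 b + 11 d$)
$Y = 59$ ($Y = 56 + 3 = 59$)
$k{\left(I,J \right)} = -44649$ ($k{\left(I,J \right)} = \left(-116 - 335\right) \left(59 + \left(7 \left(-10\right) + 11 \cdot 10\right)\right) = - 451 \left(59 + \left(-70 + 110\right)\right) = - 451 \left(59 + 40\right) = \left(-451\right) 99 = -44649$)
$-200977 - k{\left(332,218 \right)} = -200977 - -44649 = -200977 + 44649 = -156328$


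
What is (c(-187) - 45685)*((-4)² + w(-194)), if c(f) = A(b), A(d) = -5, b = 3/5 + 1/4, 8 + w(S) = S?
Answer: 8498340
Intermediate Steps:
w(S) = -8 + S
b = 17/20 (b = 3*(⅕) + 1*(¼) = ⅗ + ¼ = 17/20 ≈ 0.85000)
c(f) = -5
(c(-187) - 45685)*((-4)² + w(-194)) = (-5 - 45685)*((-4)² + (-8 - 194)) = -45690*(16 - 202) = -45690*(-186) = 8498340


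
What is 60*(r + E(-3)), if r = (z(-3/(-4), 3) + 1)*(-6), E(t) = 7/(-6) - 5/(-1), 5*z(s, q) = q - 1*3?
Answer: -130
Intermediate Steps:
z(s, q) = -3/5 + q/5 (z(s, q) = (q - 1*3)/5 = (q - 3)/5 = (-3 + q)/5 = -3/5 + q/5)
E(t) = 23/6 (E(t) = 7*(-1/6) - 5*(-1) = -7/6 + 5 = 23/6)
r = -6 (r = ((-3/5 + (1/5)*3) + 1)*(-6) = ((-3/5 + 3/5) + 1)*(-6) = (0 + 1)*(-6) = 1*(-6) = -6)
60*(r + E(-3)) = 60*(-6 + 23/6) = 60*(-13/6) = -130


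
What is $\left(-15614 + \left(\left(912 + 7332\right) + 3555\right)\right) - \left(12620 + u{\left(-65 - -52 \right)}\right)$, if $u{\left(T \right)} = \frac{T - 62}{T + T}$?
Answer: $- \frac{427385}{26} \approx -16438.0$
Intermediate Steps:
$u{\left(T \right)} = \frac{-62 + T}{2 T}$
$\left(-15614 + \left(\left(912 + 7332\right) + 3555\right)\right) - \left(12620 + u{\left(-65 - -52 \right)}\right) = \left(-15614 + \left(\left(912 + 7332\right) + 3555\right)\right) - \left(12620 + \frac{-62 - 13}{2 \left(-65 - -52\right)}\right) = \left(-15614 + \left(8244 + 3555\right)\right) - \left(12620 + \frac{-62 + \left(-65 + 52\right)}{2 \left(-65 + 52\right)}\right) = \left(-15614 + 11799\right) - \left(12620 + \frac{-62 - 13}{2 \left(-13\right)}\right) = -3815 - \left(12620 + \frac{1}{2} \left(- \frac{1}{13}\right) \left(-75\right)\right) = -3815 - \frac{328195}{26} = - \frac{427385}{26}$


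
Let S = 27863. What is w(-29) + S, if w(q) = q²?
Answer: 28704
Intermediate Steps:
w(-29) + S = (-29)² + 27863 = 841 + 27863 = 28704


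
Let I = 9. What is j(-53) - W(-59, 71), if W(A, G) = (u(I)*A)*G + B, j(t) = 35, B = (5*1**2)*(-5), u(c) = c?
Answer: 37761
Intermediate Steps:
B = -25 (B = (5*1)*(-5) = 5*(-5) = -25)
W(A, G) = -25 + 9*A*G (W(A, G) = (9*A)*G - 25 = 9*A*G - 25 = -25 + 9*A*G)
j(-53) - W(-59, 71) = 35 - (-25 + 9*(-59)*71) = 35 - (-25 - 37701) = 35 - 1*(-37726) = 35 + 37726 = 37761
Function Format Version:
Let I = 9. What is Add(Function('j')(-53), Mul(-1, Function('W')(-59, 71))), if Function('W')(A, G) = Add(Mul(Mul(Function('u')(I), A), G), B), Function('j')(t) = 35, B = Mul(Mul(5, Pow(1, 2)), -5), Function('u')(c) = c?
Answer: 37761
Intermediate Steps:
B = -25 (B = Mul(Mul(5, 1), -5) = Mul(5, -5) = -25)
Function('W')(A, G) = Add(-25, Mul(9, A, G)) (Function('W')(A, G) = Add(Mul(Mul(9, A), G), -25) = Add(Mul(9, A, G), -25) = Add(-25, Mul(9, A, G)))
Add(Function('j')(-53), Mul(-1, Function('W')(-59, 71))) = Add(35, Mul(-1, Add(-25, Mul(9, -59, 71)))) = Add(35, Mul(-1, Add(-25, -37701))) = Add(35, Mul(-1, -37726)) = Add(35, 37726) = 37761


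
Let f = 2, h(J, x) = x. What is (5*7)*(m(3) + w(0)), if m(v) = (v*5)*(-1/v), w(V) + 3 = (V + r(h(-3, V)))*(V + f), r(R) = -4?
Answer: -560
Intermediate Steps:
w(V) = -3 + (-4 + V)*(2 + V) (w(V) = -3 + (V - 4)*(V + 2) = -3 + (-4 + V)*(2 + V))
m(v) = -5 (m(v) = (5*v)*(-1/v) = -5)
(5*7)*(m(3) + w(0)) = (5*7)*(-5 + (-11 + 0² - 2*0)) = 35*(-5 + (-11 + 0 + 0)) = 35*(-5 - 11) = 35*(-16) = -560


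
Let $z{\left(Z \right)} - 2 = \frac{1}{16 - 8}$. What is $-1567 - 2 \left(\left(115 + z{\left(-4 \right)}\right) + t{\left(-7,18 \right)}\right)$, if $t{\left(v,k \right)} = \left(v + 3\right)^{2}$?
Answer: $- \frac{7333}{4} \approx -1833.3$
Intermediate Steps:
$t{\left(v,k \right)} = \left(3 + v\right)^{2}$
$z{\left(Z \right)} = \frac{17}{8}$ ($z{\left(Z \right)} = 2 + \frac{1}{16 - 8} = 2 + \frac{1}{8} = \frac{17}{8}$)
$-1567 - 2 \left(\left(115 + z{\left(-4 \right)}\right) + t{\left(-7,18 \right)}\right) = -1567 - 2 \left(\left(115 + \frac{17}{8}\right) + \left(3 - 7\right)^{2}\right) = -1567 - 2 \left(\frac{937}{8} + \left(-4\right)^{2}\right) = -1567 - 2 \left(\frac{937}{8} + 16\right) = -1567 - \frac{1065}{4} = - \frac{7333}{4}$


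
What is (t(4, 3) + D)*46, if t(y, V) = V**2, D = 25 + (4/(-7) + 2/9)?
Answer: 97520/63 ≈ 1547.9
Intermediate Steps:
D = 1553/63 (D = 25 + (4*(-1/7) + 2*(1/9)) = 25 + (-4/7 + 2/9) = 25 - 22/63 = 1553/63 ≈ 24.651)
(t(4, 3) + D)*46 = (3**2 + 1553/63)*46 = (9 + 1553/63)*46 = (2120/63)*46 = 97520/63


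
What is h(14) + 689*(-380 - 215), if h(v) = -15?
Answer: -409970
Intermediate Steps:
h(14) + 689*(-380 - 215) = -15 + 689*(-380 - 215) = -15 + 689*(-595) = -15 - 409955 = -409970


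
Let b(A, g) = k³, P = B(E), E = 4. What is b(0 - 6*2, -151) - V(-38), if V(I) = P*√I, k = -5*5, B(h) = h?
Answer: -15625 - 4*I*√38 ≈ -15625.0 - 24.658*I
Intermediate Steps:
P = 4
k = -25
b(A, g) = -15625 (b(A, g) = (-25)³ = -15625)
V(I) = 4*√I
b(0 - 6*2, -151) - V(-38) = -15625 - 4*√(-38) = -15625 - 4*I*√38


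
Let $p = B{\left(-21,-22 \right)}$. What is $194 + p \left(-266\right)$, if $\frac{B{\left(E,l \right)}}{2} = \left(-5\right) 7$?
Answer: $18814$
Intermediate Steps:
$B{\left(E,l \right)} = -70$ ($B{\left(E,l \right)} = 2 \left(\left(-5\right) 7\right) = 2 \left(-35\right) = -70$)
$p = -70$
$194 + p \left(-266\right) = 194 - -18620 = 194 + 18620 = 18814$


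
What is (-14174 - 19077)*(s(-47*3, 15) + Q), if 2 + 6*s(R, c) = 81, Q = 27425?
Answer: -5474078879/6 ≈ -9.1235e+8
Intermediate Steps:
s(R, c) = 79/6 (s(R, c) = -⅓ + (⅙)*81 = -⅓ + 27/2 = 79/6)
(-14174 - 19077)*(s(-47*3, 15) + Q) = (-14174 - 19077)*(79/6 + 27425) = -33251*164629/6 = -5474078879/6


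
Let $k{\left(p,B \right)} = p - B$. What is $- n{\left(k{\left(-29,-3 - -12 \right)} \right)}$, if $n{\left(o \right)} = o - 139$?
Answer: $177$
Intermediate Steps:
$n{\left(o \right)} = -139 + o$ ($n{\left(o \right)} = o - 139 = -139 + o$)
$- n{\left(k{\left(-29,-3 - -12 \right)} \right)} = - (-139 - \left(26 + 12\right)) = - (-139 - 38) = \left(-1\right) \left(-177\right) = 177$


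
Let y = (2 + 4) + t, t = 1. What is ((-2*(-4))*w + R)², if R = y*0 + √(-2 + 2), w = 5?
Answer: 1600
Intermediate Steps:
y = 7 (y = (2 + 4) + 1 = 6 + 1 = 7)
R = 0 (R = 7*0 + √(-2 + 2) = 0 + √0 = 0 + 0 = 0)
((-2*(-4))*w + R)² = (-2*(-4)*5 + 0)² = (8*5 + 0)² = (40 + 0)² = 40² = 1600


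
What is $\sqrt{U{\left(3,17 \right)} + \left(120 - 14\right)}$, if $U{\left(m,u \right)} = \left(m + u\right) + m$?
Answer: $\sqrt{129} \approx 11.358$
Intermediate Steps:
$U{\left(m,u \right)} = u + 2 m$
$\sqrt{U{\left(3,17 \right)} + \left(120 - 14\right)} = \sqrt{\left(17 + 2 \cdot 3\right) + \left(120 - 14\right)} = \sqrt{\left(17 + 6\right) + \left(120 - 14\right)} = \sqrt{23 + 106} = \sqrt{129}$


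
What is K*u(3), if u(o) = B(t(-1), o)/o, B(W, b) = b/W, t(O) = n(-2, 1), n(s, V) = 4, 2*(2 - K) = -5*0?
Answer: 1/2 ≈ 0.50000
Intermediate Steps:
K = 2 (K = 2 - (-5)*0/2 = 2 - 1/2*0 = 2 + 0 = 2)
t(O) = 4
u(o) = 1/4 (u(o) = (o/4)/o = 1/4)
K*u(3) = 2*(1/4) = 1/2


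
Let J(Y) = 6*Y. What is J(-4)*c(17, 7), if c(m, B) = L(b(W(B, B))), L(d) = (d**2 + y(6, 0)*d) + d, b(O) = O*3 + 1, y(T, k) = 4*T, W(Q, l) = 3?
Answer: -8400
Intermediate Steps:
b(O) = 1 + 3*O (b(O) = 3*O + 1 = 1 + 3*O)
L(d) = d**2 + 25*d (L(d) = (d**2 + (4*6)*d) + d = (d**2 + 24*d) + d = d**2 + 25*d)
c(m, B) = 350 (c(m, B) = (1 + 3*3)*(25 + (1 + 3*3)) = (1 + 9)*(25 + (1 + 9)) = 10*(25 + 10) = 10*35 = 350)
J(-4)*c(17, 7) = (6*(-4))*350 = -24*350 = -8400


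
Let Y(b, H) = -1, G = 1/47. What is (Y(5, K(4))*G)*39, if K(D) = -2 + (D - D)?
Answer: -39/47 ≈ -0.82979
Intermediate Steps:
K(D) = -2 (K(D) = -2 + 0 = -2)
G = 1/47 ≈ 0.021277
(Y(5, K(4))*G)*39 = -1*1/47*39 = -1/47*39 = -39/47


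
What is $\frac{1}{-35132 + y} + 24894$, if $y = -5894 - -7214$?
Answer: $\frac{841715927}{33812} \approx 24894.0$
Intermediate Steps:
$y = 1320$ ($y = -5894 + 7214 = 1320$)
$\frac{1}{-35132 + y} + 24894 = \frac{1}{-35132 + 1320} + 24894 = \frac{1}{-33812} + 24894 = - \frac{1}{33812} + 24894 = \frac{841715927}{33812}$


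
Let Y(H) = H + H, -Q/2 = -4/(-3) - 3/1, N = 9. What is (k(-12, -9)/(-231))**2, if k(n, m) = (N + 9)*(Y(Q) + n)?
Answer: 1024/5929 ≈ 0.17271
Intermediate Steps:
Q = 10/3 (Q = -2*(-4/(-3) - 3/1) = -2*(-4*(-1/3) - 3*1) = -2*(4/3 - 3) = -2*(-5/3) = 10/3 ≈ 3.3333)
Y(H) = 2*H
k(n, m) = 120 + 18*n (k(n, m) = (9 + 9)*(2*(10/3) + n) = 18*(20/3 + n) = 120 + 18*n)
(k(-12, -9)/(-231))**2 = ((120 + 18*(-12))/(-231))**2 = ((120 - 216)*(-1/231))**2 = (-96*(-1/231))**2 = (32/77)**2 = 1024/5929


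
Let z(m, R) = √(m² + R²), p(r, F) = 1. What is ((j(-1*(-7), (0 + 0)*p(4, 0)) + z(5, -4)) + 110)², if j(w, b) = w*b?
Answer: (110 + √41)² ≈ 13550.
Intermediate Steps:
j(w, b) = b*w
z(m, R) = √(R² + m²)
((j(-1*(-7), (0 + 0)*p(4, 0)) + z(5, -4)) + 110)² = ((((0 + 0)*1)*(-1*(-7)) + √((-4)² + 5²)) + 110)² = (((0*1)*7 + √(16 + 25)) + 110)² = ((0*7 + √41) + 110)² = ((0 + √41) + 110)² = (√41 + 110)² = (110 + √41)²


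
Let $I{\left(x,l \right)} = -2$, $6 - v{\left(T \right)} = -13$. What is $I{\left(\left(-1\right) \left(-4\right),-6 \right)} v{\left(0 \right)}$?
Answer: $-38$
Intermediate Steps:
$v{\left(T \right)} = 19$ ($v{\left(T \right)} = 6 - -13 = 6 + 13 = 19$)
$I{\left(\left(-1\right) \left(-4\right),-6 \right)} v{\left(0 \right)} = \left(-2\right) 19 = -38$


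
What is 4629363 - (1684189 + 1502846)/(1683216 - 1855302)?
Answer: 265550582751/57362 ≈ 4.6294e+6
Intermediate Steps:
4629363 - (1684189 + 1502846)/(1683216 - 1855302) = 4629363 - 3187035/(-172086) = 4629363 - 3187035*(-1)/172086 = 4629363 - 1*(-1062345/57362) = 4629363 + 1062345/57362 = 265550582751/57362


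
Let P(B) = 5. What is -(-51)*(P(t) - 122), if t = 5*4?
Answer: -5967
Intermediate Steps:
t = 20
-(-51)*(P(t) - 122) = -(-51)*(5 - 122) = -(-51)*(-117) = -1*5967 = -5967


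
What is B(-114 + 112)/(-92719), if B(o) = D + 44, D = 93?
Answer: -137/92719 ≈ -0.0014776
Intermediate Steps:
B(o) = 137 (B(o) = 93 + 44 = 137)
B(-114 + 112)/(-92719) = 137/(-92719) = 137*(-1/92719) = -137/92719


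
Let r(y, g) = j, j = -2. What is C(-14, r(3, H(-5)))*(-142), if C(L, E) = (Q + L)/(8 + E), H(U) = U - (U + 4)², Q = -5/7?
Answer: 7313/21 ≈ 348.24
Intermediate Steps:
Q = -5/7 (Q = -5*⅐ = -5/7 ≈ -0.71429)
H(U) = U - (4 + U)²
r(y, g) = -2
C(L, E) = (-5/7 + L)/(8 + E)
C(-14, r(3, H(-5)))*(-142) = ((-5/7 - 14)/(8 - 2))*(-142) = (-103/7/6)*(-142) = ((⅙)*(-103/7))*(-142) = -103/42*(-142) = 7313/21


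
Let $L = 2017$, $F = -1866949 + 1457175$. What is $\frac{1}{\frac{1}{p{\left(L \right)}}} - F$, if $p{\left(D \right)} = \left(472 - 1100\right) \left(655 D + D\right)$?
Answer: $-830529682$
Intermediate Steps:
$F = -409774$
$p{\left(D \right)} = - 411968 D$ ($p{\left(D \right)} = - 628 \cdot 656 D = - 411968 D$)
$\frac{1}{\frac{1}{p{\left(L \right)}}} - F = \frac{1}{\frac{1}{\left(-411968\right) 2017}} - -409774 = \frac{1}{\frac{1}{-830939456}} + 409774 = \frac{1}{- \frac{1}{830939456}} + 409774 = -830939456 + 409774 = -830529682$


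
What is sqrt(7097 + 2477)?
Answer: sqrt(9574) ≈ 97.847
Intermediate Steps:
sqrt(7097 + 2477) = sqrt(9574)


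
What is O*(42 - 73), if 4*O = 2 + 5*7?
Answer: -1147/4 ≈ -286.75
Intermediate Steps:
O = 37/4 (O = (2 + 5*7)/4 = (2 + 35)/4 = (¼)*37 = 37/4 ≈ 9.2500)
O*(42 - 73) = 37*(42 - 73)/4 = (37/4)*(-31) = -1147/4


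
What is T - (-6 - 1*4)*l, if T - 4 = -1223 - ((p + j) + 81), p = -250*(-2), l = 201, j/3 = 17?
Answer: 159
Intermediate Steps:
j = 51 (j = 3*17 = 51)
p = 500
T = -1851 (T = 4 + (-1223 - ((500 + 51) + 81)) = 4 + (-1223 - (551 + 81)) = 4 + (-1223 - 1*632) = 4 + (-1223 - 632) = 4 - 1855 = -1851)
T - (-6 - 1*4)*l = -1851 - (-6 - 1*4)*201 = -1851 - (-6 - 4)*201 = -1851 - (-10)*201 = -1851 - 1*(-2010) = -1851 + 2010 = 159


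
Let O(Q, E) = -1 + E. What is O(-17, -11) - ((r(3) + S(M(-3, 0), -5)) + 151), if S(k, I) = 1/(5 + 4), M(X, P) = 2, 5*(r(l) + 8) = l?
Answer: -7007/45 ≈ -155.71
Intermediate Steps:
r(l) = -8 + l/5
S(k, I) = ⅑ (S(k, I) = 1/9 = ⅑)
O(-17, -11) - ((r(3) + S(M(-3, 0), -5)) + 151) = (-1 - 11) - (((-8 + (⅕)*3) + ⅑) + 151) = -12 - (((-8 + ⅗) + ⅑) + 151) = -12 - ((-37/5 + ⅑) + 151) = -12 - (-328/45 + 151) = -12 - 1*6467/45 = -12 - 6467/45 = -7007/45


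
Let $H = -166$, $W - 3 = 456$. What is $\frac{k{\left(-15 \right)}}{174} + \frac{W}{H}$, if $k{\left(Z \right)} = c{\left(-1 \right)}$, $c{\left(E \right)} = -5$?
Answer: $- \frac{20174}{7221} \approx -2.7938$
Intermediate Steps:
$W = 459$ ($W = 3 + 456 = 459$)
$k{\left(Z \right)} = -5$
$\frac{k{\left(-15 \right)}}{174} + \frac{W}{H} = - \frac{5}{174} + \frac{459}{-166} = \left(-5\right) \frac{1}{174} + 459 \left(- \frac{1}{166}\right) = - \frac{5}{174} - \frac{459}{166} = - \frac{20174}{7221}$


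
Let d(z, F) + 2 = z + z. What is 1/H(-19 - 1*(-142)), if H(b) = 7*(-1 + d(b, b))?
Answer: 1/1701 ≈ 0.00058789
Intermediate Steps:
d(z, F) = -2 + 2*z (d(z, F) = -2 + (z + z) = -2 + 2*z)
H(b) = -21 + 14*b (H(b) = 7*(-1 + (-2 + 2*b)) = 7*(-3 + 2*b) = -21 + 14*b)
1/H(-19 - 1*(-142)) = 1/(-21 + 14*(-19 - 1*(-142))) = 1/(-21 + 14*(-19 + 142)) = 1/(-21 + 14*123) = 1/(-21 + 1722) = 1/1701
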